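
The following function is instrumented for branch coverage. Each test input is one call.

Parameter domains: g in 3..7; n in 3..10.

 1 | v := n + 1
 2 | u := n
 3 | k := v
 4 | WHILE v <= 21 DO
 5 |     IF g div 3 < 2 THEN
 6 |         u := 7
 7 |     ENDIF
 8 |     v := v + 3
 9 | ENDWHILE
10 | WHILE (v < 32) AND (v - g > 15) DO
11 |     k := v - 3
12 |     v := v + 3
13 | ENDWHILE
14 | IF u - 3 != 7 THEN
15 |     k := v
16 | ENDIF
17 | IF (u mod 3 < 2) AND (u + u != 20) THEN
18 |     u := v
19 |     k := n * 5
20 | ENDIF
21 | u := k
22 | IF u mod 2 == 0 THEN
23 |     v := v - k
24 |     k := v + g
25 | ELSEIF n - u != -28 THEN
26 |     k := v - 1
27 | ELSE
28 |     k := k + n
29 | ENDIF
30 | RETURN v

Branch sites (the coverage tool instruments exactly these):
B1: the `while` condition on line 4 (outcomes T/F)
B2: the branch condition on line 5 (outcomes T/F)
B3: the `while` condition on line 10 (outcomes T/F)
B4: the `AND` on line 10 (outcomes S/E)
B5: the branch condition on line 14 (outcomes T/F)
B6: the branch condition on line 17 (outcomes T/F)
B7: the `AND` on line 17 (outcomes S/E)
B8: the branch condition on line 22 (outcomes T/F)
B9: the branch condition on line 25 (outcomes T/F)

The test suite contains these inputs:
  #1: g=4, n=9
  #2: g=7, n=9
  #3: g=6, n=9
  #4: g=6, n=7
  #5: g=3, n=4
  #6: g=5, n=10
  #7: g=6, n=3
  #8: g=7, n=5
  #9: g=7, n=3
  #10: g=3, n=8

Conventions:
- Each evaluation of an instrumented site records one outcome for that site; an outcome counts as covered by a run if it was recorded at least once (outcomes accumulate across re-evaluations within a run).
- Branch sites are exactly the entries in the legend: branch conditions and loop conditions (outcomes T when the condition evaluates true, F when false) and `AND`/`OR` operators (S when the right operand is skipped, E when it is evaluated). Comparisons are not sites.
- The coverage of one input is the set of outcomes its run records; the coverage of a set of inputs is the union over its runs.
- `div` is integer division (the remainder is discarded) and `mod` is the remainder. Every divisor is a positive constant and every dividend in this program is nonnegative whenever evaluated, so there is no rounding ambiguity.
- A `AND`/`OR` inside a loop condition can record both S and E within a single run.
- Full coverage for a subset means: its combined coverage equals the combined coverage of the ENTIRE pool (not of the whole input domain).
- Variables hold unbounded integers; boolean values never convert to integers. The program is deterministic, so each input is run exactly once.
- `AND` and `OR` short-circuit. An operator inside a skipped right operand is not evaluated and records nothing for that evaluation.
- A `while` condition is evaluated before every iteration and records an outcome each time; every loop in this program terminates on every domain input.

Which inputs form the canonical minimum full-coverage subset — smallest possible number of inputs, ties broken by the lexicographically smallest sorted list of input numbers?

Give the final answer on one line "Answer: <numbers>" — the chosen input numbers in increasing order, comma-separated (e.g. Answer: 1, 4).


input #1 (g=4, n=9): events B1->T, B2->T, B1->T, B2->T, B1->T, B2->T, B1->T, B2->T, B1->F, B4->E, B3->T, B4->E, B3->T, B4->E, ...; covers B1=T, B1=F, B2=T, B3=T, B3=F, B4=S, B4=E, B5=T, B6=T, B7=E, B8=F, B9=T
input #2 (g=7, n=9): events B1->T, B2->F, B1->T, B2->F, B1->T, B2->F, B1->T, B2->F, B1->F, B4->E, B3->F, B5->T, B7->E, B6->T, ...; covers B1=T, B1=F, B2=F, B3=F, B4=E, B5=T, B6=T, B7=E, B8=F, B9=T
input #3 (g=6, n=9): events B1->T, B2->F, B1->T, B2->F, B1->T, B2->F, B1->T, B2->F, B1->F, B4->E, B3->T, B4->E, B3->T, B4->E, ...; covers B1=T, B1=F, B2=F, B3=T, B3=F, B4=S, B4=E, B5=T, B6=T, B7=E, B8=F, B9=T
input #4 (g=6, n=7): events B1->T, B2->F, B1->T, B2->F, B1->T, B2->F, B1->T, B2->F, B1->T, B2->F, B1->F, B4->E, B3->T, B4->E, ...; covers B1=T, B1=F, B2=F, B3=T, B3=F, B4=S, B4=E, B5=T, B6=T, B7=E, B8=F, B9=F
input #5 (g=3, n=4): events B1->T, B2->T, B1->T, B2->T, B1->T, B2->T, B1->T, B2->T, B1->T, B2->T, B1->T, B2->T, B1->F, B4->E, ...; covers B1=T, B1=F, B2=T, B3=T, B3=F, B4=S, B4=E, B5=T, B6=T, B7=E, B8=T
input #6 (g=5, n=10): events B1->T, B2->T, B1->T, B2->T, B1->T, B2->T, B1->T, B2->T, B1->F, B4->E, B3->T, B4->E, B3->T, B4->E, ...; covers B1=T, B1=F, B2=T, B3=T, B3=F, B4=S, B4=E, B5=T, B6=T, B7=E, B8=T
input #7 (g=6, n=3): events B1->T, B2->F, B1->T, B2->F, B1->T, B2->F, B1->T, B2->F, B1->T, B2->F, B1->T, B2->F, B1->F, B4->E, ...; covers B1=T, B1=F, B2=F, B3=T, B3=F, B4=S, B4=E, B5=T, B6=T, B7=E, B8=F, B9=T
input #8 (g=7, n=5): events B1->T, B2->F, B1->T, B2->F, B1->T, B2->F, B1->T, B2->F, B1->T, B2->F, B1->T, B2->F, B1->F, B4->E, ...; covers B1=T, B1=F, B2=F, B3=T, B3=F, B4=S, B4=E, B5=T, B6=F, B7=S, B8=F, B9=F
input #9 (g=7, n=3): events B1->T, B2->F, B1->T, B2->F, B1->T, B2->F, B1->T, B2->F, B1->T, B2->F, B1->T, B2->F, B1->F, B4->E, ...; covers B1=T, B1=F, B2=F, B3=F, B4=E, B5=T, B6=T, B7=E, B8=F, B9=T
input #10 (g=3, n=8): events B1->T, B2->T, B1->T, B2->T, B1->T, B2->T, B1->T, B2->T, B1->T, B2->T, B1->F, B4->E, B3->T, B4->E, ...; covers B1=T, B1=F, B2=T, B3=T, B3=F, B4=S, B4=E, B5=T, B6=T, B7=E, B8=T
together the pool reaches 17 outcomes: B1=T, B1=F, B2=T, B2=F, B3=T, B3=F, B4=S, B4=E, B5=T, B6=T, B6=F, B7=S, B7=E, B8=T, B8=F, B9=T, B9=F
checked all size-1 subsets: none covers 17 outcomes (max 12/17)
checked all size-2 subsets: none covers 17 outcomes (max 16/17)
size 3: inputs {1, 5, 8} cover all 17 outcomes, and no lexicographically smaller subset of this size does
Answer: 1, 5, 8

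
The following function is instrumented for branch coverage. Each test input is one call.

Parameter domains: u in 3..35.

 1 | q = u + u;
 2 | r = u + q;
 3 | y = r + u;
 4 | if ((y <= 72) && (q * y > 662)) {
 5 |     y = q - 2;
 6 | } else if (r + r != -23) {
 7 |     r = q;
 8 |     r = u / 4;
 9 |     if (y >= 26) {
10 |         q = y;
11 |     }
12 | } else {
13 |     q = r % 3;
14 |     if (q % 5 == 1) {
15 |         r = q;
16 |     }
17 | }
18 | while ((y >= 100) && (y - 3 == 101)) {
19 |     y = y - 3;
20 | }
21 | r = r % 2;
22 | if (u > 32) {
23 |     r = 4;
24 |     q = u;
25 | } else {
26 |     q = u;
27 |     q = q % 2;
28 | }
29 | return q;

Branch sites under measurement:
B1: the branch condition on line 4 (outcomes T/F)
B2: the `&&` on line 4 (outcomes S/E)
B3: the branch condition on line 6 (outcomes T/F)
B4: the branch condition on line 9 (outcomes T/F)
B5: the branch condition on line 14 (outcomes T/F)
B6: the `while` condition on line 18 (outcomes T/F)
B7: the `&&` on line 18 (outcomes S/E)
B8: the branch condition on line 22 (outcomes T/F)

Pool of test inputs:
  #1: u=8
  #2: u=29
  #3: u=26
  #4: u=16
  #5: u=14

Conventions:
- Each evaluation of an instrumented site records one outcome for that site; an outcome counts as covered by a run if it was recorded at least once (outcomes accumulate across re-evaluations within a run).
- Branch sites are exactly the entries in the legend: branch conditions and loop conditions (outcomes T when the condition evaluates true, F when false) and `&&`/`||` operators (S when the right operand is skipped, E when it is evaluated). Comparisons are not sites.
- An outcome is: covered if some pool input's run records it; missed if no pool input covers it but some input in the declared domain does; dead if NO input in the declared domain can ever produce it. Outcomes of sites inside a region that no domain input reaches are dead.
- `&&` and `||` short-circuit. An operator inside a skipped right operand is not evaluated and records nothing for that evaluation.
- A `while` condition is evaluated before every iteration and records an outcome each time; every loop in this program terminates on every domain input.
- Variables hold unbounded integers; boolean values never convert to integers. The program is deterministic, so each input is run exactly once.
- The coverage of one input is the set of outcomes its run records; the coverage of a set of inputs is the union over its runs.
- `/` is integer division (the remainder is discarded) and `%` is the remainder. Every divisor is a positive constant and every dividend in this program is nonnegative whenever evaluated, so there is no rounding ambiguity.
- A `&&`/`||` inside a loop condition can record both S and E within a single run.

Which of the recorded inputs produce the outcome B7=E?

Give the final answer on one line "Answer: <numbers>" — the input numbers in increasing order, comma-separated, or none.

input #1 (u=8): does not produce B7=E
input #2 (u=29): produces B7=E
input #3 (u=26): produces B7=E
input #4 (u=16): does not produce B7=E
input #5 (u=14): does not produce B7=E

Answer: 2, 3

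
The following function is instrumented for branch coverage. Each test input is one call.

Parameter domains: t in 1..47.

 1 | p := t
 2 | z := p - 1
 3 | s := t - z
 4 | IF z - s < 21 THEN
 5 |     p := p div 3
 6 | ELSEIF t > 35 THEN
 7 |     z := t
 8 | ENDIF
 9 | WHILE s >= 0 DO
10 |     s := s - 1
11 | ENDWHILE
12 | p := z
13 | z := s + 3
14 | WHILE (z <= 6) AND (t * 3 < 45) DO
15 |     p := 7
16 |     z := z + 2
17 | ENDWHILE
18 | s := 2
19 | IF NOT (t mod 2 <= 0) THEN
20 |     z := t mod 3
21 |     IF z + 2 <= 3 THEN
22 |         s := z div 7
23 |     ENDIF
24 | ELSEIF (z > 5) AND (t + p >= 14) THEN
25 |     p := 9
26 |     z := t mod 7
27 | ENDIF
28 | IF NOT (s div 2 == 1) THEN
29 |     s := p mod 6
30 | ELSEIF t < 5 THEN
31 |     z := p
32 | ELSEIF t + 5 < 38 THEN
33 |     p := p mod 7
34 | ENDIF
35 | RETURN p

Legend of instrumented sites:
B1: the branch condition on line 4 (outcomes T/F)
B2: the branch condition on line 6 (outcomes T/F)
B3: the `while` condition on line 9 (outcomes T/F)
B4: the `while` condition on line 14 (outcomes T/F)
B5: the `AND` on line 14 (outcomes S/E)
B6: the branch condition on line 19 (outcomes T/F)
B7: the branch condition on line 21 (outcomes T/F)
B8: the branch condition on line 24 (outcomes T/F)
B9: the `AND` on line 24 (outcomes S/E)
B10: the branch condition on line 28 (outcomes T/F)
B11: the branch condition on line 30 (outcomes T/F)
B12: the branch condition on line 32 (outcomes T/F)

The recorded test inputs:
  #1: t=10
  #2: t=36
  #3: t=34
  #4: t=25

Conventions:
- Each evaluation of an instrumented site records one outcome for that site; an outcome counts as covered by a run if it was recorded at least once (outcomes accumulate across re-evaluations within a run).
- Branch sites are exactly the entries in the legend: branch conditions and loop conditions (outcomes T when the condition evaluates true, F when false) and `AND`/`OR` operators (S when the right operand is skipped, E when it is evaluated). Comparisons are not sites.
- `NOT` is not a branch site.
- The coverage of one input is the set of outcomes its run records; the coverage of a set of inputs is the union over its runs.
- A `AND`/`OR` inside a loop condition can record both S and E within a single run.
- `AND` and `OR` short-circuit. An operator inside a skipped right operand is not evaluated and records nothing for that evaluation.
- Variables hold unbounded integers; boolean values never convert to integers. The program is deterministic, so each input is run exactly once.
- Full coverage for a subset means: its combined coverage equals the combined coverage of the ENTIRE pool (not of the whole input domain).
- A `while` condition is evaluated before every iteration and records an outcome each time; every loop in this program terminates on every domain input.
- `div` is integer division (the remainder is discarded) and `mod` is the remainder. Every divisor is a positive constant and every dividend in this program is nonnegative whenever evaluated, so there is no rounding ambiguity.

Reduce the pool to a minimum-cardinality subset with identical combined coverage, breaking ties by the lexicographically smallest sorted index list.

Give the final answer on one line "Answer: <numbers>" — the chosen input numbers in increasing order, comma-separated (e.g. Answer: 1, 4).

input #1, t=10: events B1->T, B3->T, B3->T, B3->F, B5->E, B4->T, B5->E, B4->T, B5->E, B4->T, B5->S, B4->F, B6->F, B9->E, ...; outcomes B1=T, B3=T, B3=F, B4=T, B4=F, B5=S, B5=E, B6=F, B8=T, B9=E, B10=F, B11=F, B12=T
input #2, t=36: events B1->F, B2->T, B3->T, B3->T, B3->F, B5->E, B4->F, B6->F, B9->S, B8->F, B10->F, B11->F, B12->F; outcomes B1=F, B2=T, B3=T, B3=F, B4=F, B5=E, B6=F, B8=F, B9=S, B10=F, B11=F, B12=F
input #3, t=34: events B1->F, B2->F, B3->T, B3->T, B3->F, B5->E, B4->F, B6->F, B9->S, B8->F, B10->F, B11->F, B12->F; outcomes B1=F, B2=F, B3=T, B3=F, B4=F, B5=E, B6=F, B8=F, B9=S, B10=F, B11=F, B12=F
input #4, t=25: events B1->F, B2->F, B3->T, B3->T, B3->F, B5->E, B4->F, B6->T, B7->T, B10->T; outcomes B1=F, B2=F, B3=T, B3=F, B4=F, B5=E, B6=T, B7=T, B10=T
the full pool covers 22 outcomes: B1=T, B1=F, B2=T, B2=F, B3=T, B3=F, B4=T, B4=F, B5=S, B5=E, B6=T, B6=F, B7=T, B8=T, B8=F, B9=S, B9=E, B10=T, B10=F, B11=F, B12=T, B12=F
no size-1 subset reaches all 22 outcomes (best union: 13/22)
no size-2 subset reaches all 22 outcomes (best union: 18/22)
size 3: inputs {1, 2, 4} cover all 22 outcomes, and no lexicographically smaller subset of this size does

Answer: 1, 2, 4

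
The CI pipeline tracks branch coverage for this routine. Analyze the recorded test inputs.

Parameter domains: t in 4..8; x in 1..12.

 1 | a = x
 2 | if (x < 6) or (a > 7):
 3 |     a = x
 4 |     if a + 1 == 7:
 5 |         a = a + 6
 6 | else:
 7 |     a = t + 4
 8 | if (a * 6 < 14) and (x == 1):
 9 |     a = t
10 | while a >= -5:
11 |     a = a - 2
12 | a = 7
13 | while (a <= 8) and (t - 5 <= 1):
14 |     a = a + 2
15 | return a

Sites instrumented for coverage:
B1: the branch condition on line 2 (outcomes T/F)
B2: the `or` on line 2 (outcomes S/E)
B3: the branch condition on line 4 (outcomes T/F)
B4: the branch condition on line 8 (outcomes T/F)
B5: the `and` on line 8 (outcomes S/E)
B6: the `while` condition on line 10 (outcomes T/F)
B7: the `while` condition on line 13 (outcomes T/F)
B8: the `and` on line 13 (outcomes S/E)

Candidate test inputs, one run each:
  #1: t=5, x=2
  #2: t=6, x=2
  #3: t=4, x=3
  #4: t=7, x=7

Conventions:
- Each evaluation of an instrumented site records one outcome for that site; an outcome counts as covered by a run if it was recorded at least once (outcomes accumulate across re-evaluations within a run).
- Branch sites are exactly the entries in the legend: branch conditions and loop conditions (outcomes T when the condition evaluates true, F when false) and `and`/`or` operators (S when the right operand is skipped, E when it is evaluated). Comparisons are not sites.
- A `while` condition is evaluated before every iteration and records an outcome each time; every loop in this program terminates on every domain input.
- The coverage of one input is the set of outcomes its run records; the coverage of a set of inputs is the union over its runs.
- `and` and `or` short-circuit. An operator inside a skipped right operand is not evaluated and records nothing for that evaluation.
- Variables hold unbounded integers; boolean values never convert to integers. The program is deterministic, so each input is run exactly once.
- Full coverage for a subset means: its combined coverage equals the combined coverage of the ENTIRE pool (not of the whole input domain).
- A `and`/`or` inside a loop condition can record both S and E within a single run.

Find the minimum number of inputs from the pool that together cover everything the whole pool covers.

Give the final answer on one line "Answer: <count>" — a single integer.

run #1 (t=5, x=2) runs B2->S, B1->T, B3->F, B5->E, B4->F, B6->T, B6->T, B6->T, B6->T, B6->F, B8->E, B7->T, B8->S, B7->F; records B1=T, B2=S, B3=F, B4=F, B5=E, B6=T, B6=F, B7=T, B7=F, B8=S, B8=E
run #2 (t=6, x=2) runs B2->S, B1->T, B3->F, B5->E, B4->F, B6->T, B6->T, B6->T, B6->T, B6->F, B8->E, B7->T, B8->S, B7->F; records B1=T, B2=S, B3=F, B4=F, B5=E, B6=T, B6=F, B7=T, B7=F, B8=S, B8=E
run #3 (t=4, x=3) runs B2->S, B1->T, B3->F, B5->S, B4->F, B6->T, B6->T, B6->T, B6->T, B6->T, B6->F, B8->E, B7->T, B8->S, ...; records B1=T, B2=S, B3=F, B4=F, B5=S, B6=T, B6=F, B7=T, B7=F, B8=S, B8=E
run #4 (t=7, x=7) runs B2->E, B1->F, B5->S, B4->F, B6->T, B6->T, B6->T, B6->T, B6->T, B6->T, B6->T, B6->T, B6->T, B6->F, ...; records B1=F, B2=E, B4=F, B5=S, B6=T, B6=F, B7=F, B8=E
together the pool reaches 14 outcomes: B1=T, B1=F, B2=S, B2=E, B3=F, B4=F, B5=S, B5=E, B6=T, B6=F, B7=T, B7=F, B8=S, B8=E
size 1 is not enough: best union over all size-1 subsets is 11/14
size 2: inputs {1, 4} cover all 14 outcomes, and no lexicographically smaller subset of this size does

Answer: 2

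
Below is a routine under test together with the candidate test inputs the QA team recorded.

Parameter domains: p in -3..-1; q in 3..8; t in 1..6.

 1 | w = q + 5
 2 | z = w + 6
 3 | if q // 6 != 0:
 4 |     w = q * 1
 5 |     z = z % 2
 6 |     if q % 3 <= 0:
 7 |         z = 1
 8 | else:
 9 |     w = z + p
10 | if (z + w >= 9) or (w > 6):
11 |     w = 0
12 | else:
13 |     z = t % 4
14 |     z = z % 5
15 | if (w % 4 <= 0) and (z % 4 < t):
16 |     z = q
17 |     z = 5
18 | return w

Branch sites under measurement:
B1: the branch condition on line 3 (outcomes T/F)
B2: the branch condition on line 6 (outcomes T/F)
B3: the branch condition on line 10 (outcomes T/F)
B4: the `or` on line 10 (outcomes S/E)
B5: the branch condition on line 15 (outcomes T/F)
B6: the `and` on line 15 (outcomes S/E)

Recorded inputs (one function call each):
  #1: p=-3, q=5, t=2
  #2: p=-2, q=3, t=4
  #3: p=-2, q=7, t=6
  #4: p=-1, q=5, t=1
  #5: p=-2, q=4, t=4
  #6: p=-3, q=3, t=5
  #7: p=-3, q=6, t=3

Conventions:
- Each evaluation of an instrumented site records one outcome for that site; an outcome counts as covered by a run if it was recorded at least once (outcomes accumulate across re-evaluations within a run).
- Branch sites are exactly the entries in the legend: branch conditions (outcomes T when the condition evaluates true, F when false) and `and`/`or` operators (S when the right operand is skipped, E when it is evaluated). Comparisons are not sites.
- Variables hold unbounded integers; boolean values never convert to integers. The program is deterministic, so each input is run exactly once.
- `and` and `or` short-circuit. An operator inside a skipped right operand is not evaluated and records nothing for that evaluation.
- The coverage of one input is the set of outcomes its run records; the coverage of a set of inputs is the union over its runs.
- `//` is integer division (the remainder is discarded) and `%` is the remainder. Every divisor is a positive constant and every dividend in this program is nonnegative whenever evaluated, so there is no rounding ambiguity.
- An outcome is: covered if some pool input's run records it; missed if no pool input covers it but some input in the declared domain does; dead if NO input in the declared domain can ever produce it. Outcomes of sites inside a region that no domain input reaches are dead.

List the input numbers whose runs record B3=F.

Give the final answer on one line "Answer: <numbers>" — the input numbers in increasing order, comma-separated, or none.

input #1 (p=-3, q=5, t=2): misses B3=F
input #2 (p=-2, q=3, t=4): misses B3=F
input #3 (p=-2, q=7, t=6): misses B3=F
input #4 (p=-1, q=5, t=1): misses B3=F
input #5 (p=-2, q=4, t=4): misses B3=F
input #6 (p=-3, q=3, t=5): misses B3=F
input #7 (p=-3, q=6, t=3): covers B3=F

Answer: 7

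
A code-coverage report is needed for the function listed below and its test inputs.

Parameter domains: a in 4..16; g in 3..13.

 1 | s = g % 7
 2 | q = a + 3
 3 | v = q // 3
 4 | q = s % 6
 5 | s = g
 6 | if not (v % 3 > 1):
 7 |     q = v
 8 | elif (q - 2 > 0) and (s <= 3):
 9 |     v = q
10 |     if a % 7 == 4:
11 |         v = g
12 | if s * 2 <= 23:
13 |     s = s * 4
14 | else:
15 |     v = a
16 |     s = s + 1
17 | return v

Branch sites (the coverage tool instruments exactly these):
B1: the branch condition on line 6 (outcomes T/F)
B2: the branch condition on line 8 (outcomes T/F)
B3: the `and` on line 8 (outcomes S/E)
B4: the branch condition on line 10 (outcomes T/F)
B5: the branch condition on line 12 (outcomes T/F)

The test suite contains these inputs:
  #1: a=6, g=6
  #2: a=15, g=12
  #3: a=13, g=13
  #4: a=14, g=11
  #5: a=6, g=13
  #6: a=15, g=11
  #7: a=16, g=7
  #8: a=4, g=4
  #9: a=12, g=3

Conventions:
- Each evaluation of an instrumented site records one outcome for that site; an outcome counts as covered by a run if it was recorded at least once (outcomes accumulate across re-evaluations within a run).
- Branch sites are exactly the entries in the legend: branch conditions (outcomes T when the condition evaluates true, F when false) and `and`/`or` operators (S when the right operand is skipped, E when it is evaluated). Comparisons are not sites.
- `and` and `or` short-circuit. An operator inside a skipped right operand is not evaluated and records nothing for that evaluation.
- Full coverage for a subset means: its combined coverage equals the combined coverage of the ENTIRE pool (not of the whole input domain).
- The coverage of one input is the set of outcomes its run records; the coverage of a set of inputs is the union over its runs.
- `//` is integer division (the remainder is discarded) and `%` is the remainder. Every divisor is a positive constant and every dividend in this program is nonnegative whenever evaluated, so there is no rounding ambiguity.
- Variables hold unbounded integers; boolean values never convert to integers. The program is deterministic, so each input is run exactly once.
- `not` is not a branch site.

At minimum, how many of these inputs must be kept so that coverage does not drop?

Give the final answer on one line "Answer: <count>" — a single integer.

input #1, a=6, g=6: outcomes B1=T, B5=T
input #2, a=15, g=12: outcomes B1=T, B5=F
input #3, a=13, g=13: outcomes B1=F, B2=F, B3=S, B5=F
input #4, a=14, g=11: outcomes B1=F, B2=F, B3=E, B5=T
input #5, a=6, g=13: outcomes B1=T, B5=F
input #6, a=15, g=11: outcomes B1=T, B5=T
input #7, a=16, g=7: outcomes B1=T, B5=T
input #8, a=4, g=4: outcomes B1=F, B2=F, B3=E, B5=T
input #9, a=12, g=3: outcomes B1=F, B2=T, B3=E, B4=F, B5=T
together the pool reaches 9 outcomes: B1=T, B1=F, B2=T, B2=F, B3=S, B3=E, B4=F, B5=T, B5=F
checked all size-1 subsets: none covers 9 outcomes (max 5/9)
checked all size-2 subsets: none covers 9 outcomes (max 8/9)
inputs {1, 3, 9} (size 3) cover everything; no size-3 subset with a lexicographically smaller index list covers all 9

Answer: 3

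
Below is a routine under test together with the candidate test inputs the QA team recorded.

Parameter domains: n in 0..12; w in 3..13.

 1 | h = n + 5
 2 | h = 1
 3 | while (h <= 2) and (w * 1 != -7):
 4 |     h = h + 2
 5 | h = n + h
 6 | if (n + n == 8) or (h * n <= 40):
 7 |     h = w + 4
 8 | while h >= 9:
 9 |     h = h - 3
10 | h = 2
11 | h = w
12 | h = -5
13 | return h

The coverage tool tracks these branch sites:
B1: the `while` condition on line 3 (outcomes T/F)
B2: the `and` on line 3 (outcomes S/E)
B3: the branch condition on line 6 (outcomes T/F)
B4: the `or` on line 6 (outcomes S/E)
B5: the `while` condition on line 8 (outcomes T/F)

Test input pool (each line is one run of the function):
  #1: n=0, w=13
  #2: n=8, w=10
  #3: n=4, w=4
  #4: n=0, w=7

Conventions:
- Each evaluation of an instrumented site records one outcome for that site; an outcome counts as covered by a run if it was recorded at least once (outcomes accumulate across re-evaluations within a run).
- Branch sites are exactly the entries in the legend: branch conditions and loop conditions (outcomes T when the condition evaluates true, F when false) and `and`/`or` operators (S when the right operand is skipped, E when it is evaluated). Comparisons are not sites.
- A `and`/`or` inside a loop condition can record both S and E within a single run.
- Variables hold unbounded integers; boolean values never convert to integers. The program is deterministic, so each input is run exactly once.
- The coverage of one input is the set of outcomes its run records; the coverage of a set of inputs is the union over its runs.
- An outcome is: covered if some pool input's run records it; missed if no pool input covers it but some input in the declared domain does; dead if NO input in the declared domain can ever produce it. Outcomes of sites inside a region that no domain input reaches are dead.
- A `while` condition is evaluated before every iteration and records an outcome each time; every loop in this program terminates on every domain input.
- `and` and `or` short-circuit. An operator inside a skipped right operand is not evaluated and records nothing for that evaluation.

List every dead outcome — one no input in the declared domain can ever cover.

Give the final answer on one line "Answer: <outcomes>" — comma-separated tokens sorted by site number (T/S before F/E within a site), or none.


checking every outcome against all 143 domain inputs:
  reachable outcomes have witnesses, e.g. B1=T (e.g. n=0, w=3), B1=F (e.g. n=0, w=3), B2=S (e.g. n=0, w=3), B2=E (e.g. n=0, w=3)
Answer: none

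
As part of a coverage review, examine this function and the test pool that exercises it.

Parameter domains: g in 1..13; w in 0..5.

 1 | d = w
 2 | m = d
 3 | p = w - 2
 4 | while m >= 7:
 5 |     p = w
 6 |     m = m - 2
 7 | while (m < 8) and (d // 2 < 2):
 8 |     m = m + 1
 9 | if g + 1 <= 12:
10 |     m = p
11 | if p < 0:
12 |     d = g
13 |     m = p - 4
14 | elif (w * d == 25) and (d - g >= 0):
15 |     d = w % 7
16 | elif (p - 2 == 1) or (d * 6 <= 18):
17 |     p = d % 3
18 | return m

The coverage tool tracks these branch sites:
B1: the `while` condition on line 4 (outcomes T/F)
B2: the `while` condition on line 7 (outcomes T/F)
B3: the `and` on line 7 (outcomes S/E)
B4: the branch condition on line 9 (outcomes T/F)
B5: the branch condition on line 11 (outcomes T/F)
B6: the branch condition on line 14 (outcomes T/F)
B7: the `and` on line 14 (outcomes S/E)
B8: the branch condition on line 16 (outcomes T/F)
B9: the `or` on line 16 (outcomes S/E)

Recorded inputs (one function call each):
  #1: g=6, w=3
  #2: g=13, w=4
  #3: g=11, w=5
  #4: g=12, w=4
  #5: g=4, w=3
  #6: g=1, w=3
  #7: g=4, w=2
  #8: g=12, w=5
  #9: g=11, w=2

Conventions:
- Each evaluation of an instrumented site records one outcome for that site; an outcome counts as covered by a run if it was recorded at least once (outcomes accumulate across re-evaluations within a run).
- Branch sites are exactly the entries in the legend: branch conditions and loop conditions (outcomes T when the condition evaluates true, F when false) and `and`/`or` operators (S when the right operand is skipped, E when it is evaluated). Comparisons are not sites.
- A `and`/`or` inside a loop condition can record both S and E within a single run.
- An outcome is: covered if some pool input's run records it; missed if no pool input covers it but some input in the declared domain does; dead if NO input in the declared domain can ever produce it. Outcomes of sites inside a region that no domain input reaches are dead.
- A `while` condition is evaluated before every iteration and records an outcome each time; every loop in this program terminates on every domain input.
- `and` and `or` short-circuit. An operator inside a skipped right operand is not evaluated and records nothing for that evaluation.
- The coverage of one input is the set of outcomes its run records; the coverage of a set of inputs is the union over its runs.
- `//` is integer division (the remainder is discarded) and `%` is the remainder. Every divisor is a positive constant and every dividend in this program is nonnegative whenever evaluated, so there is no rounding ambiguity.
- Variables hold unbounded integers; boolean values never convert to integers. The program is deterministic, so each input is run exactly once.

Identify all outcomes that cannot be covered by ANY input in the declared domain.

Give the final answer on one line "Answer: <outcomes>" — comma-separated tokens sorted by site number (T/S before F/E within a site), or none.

checking every outcome against all 78 domain inputs:
  B1=T: no domain input ever produces it -> dead
  reachable outcomes have witnesses, e.g. B1=F (e.g. g=1, w=0), B2=T (e.g. g=1, w=0), B2=F (e.g. g=1, w=0), B3=S (e.g. g=1, w=0)

Answer: B1=T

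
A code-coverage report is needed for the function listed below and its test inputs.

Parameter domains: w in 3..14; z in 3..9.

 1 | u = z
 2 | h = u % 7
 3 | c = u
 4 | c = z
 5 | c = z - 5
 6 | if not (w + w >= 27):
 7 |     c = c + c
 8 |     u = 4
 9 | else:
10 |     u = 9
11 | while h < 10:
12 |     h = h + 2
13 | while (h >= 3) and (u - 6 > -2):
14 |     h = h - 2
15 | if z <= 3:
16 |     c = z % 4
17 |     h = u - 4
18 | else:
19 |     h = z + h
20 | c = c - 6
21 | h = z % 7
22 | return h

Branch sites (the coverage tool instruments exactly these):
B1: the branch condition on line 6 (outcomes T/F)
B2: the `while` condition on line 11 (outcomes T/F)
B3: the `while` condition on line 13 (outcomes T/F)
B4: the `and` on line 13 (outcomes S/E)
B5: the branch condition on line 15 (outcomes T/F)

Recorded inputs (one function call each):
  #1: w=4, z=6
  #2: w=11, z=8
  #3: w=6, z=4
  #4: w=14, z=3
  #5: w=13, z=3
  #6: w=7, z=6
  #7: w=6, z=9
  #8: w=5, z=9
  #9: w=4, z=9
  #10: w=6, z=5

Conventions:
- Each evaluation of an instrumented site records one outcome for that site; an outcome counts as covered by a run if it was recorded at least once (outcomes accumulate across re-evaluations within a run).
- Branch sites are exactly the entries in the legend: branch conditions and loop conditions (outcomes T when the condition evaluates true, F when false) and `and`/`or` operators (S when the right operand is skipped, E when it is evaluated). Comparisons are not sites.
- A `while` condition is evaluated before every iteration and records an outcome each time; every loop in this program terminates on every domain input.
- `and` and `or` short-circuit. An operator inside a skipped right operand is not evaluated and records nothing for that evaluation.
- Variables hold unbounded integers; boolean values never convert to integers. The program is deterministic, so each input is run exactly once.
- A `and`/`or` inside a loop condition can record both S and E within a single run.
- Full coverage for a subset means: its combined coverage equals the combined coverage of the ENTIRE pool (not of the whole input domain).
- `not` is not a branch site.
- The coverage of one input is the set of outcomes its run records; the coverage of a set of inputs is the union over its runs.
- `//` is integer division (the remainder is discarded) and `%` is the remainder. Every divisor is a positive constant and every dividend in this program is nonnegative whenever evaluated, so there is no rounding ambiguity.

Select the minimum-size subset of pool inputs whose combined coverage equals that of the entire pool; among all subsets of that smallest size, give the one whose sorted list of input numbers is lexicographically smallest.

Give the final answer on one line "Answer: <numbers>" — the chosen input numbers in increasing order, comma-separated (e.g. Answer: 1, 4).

run #1 (w=4, z=6) runs B1->T, B2->T, B2->T, B2->F, B4->E, B3->F, B5->F; records B1=T, B2=T, B2=F, B3=F, B4=E, B5=F
run #2 (w=11, z=8) runs B1->T, B2->T, B2->T, B2->T, B2->T, B2->T, B2->F, B4->E, B3->F, B5->F; records B1=T, B2=T, B2=F, B3=F, B4=E, B5=F
run #3 (w=6, z=4) runs B1->T, B2->T, B2->T, B2->T, B2->F, B4->E, B3->F, B5->F; records B1=T, B2=T, B2=F, B3=F, B4=E, B5=F
run #4 (w=14, z=3) runs B1->F, B2->T, B2->T, B2->T, B2->T, B2->F, B4->E, B3->T, B4->E, B3->T, B4->E, B3->T, B4->E, B3->T, ...; records B1=F, B2=T, B2=F, B3=T, B3=F, B4=S, B4=E, B5=T
run #5 (w=13, z=3) runs B1->T, B2->T, B2->T, B2->T, B2->T, B2->F, B4->E, B3->F, B5->T; records B1=T, B2=T, B2=F, B3=F, B4=E, B5=T
run #6 (w=7, z=6) runs B1->T, B2->T, B2->T, B2->F, B4->E, B3->F, B5->F; records B1=T, B2=T, B2=F, B3=F, B4=E, B5=F
run #7 (w=6, z=9) runs B1->T, B2->T, B2->T, B2->T, B2->T, B2->F, B4->E, B3->F, B5->F; records B1=T, B2=T, B2=F, B3=F, B4=E, B5=F
run #8 (w=5, z=9) runs B1->T, B2->T, B2->T, B2->T, B2->T, B2->F, B4->E, B3->F, B5->F; records B1=T, B2=T, B2=F, B3=F, B4=E, B5=F
run #9 (w=4, z=9) runs B1->T, B2->T, B2->T, B2->T, B2->T, B2->F, B4->E, B3->F, B5->F; records B1=T, B2=T, B2=F, B3=F, B4=E, B5=F
run #10 (w=6, z=5) runs B1->T, B2->T, B2->T, B2->T, B2->F, B4->E, B3->F, B5->F; records B1=T, B2=T, B2=F, B3=F, B4=E, B5=F
union over all inputs: B1=T, B1=F, B2=T, B2=F, B3=T, B3=F, B4=S, B4=E, B5=T, B5=F (10 outcomes)
size 1 is not enough: best union over all size-1 subsets is 8/10
size 2: inputs {1, 4} cover all 10 outcomes, and no lexicographically smaller subset of this size does

Answer: 1, 4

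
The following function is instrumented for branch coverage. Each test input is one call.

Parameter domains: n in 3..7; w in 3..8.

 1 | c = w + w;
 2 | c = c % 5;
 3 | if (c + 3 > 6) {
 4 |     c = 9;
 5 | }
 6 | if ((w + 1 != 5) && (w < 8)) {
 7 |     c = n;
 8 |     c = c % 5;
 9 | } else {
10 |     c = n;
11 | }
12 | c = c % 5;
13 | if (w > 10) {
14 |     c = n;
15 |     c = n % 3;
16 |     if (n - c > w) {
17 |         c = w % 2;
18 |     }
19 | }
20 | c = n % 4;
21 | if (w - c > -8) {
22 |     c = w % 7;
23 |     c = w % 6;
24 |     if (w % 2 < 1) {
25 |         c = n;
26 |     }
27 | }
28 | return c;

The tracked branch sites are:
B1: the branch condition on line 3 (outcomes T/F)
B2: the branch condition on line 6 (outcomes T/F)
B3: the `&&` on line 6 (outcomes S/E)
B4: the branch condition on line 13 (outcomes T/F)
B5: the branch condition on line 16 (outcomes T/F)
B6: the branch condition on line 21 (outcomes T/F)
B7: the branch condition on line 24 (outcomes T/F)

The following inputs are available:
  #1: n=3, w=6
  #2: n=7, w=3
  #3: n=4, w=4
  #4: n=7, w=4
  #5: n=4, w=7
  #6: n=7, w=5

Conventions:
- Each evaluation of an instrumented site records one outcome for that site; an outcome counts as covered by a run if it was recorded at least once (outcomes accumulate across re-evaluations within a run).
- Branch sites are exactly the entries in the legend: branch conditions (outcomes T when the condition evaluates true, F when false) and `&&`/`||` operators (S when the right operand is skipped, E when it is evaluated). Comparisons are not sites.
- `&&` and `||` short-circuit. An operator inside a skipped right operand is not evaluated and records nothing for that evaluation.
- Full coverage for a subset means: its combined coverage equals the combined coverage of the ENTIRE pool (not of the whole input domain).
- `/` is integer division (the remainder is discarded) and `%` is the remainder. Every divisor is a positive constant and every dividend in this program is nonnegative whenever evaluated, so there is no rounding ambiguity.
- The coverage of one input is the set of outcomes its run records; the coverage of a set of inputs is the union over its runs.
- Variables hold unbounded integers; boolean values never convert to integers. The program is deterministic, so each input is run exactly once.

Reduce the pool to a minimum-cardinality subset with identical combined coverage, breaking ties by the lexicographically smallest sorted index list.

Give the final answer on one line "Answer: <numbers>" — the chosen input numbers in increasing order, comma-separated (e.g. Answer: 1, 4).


run #1 (n=3, w=6) runs B1->F, B3->E, B2->T, B4->F, B6->T, B7->T; records B1=F, B2=T, B3=E, B4=F, B6=T, B7=T
run #2 (n=7, w=3) runs B1->F, B3->E, B2->T, B4->F, B6->T, B7->F; records B1=F, B2=T, B3=E, B4=F, B6=T, B7=F
run #3 (n=4, w=4) runs B1->F, B3->S, B2->F, B4->F, B6->T, B7->T; records B1=F, B2=F, B3=S, B4=F, B6=T, B7=T
run #4 (n=7, w=4) runs B1->F, B3->S, B2->F, B4->F, B6->T, B7->T; records B1=F, B2=F, B3=S, B4=F, B6=T, B7=T
run #5 (n=4, w=7) runs B1->T, B3->E, B2->T, B4->F, B6->T, B7->F; records B1=T, B2=T, B3=E, B4=F, B6=T, B7=F
run #6 (n=7, w=5) runs B1->F, B3->E, B2->T, B4->F, B6->T, B7->F; records B1=F, B2=T, B3=E, B4=F, B6=T, B7=F
pool-wide coverage (10 outcomes): B1=T, B1=F, B2=T, B2=F, B3=S, B3=E, B4=F, B6=T, B7=T, B7=F
every size-1 subset falls short of the 10 outcomes (best: 6/10)
the canonical winner is {3, 5}: size 2, full 10-outcome coverage, earliest index list among size-2 covers
Answer: 3, 5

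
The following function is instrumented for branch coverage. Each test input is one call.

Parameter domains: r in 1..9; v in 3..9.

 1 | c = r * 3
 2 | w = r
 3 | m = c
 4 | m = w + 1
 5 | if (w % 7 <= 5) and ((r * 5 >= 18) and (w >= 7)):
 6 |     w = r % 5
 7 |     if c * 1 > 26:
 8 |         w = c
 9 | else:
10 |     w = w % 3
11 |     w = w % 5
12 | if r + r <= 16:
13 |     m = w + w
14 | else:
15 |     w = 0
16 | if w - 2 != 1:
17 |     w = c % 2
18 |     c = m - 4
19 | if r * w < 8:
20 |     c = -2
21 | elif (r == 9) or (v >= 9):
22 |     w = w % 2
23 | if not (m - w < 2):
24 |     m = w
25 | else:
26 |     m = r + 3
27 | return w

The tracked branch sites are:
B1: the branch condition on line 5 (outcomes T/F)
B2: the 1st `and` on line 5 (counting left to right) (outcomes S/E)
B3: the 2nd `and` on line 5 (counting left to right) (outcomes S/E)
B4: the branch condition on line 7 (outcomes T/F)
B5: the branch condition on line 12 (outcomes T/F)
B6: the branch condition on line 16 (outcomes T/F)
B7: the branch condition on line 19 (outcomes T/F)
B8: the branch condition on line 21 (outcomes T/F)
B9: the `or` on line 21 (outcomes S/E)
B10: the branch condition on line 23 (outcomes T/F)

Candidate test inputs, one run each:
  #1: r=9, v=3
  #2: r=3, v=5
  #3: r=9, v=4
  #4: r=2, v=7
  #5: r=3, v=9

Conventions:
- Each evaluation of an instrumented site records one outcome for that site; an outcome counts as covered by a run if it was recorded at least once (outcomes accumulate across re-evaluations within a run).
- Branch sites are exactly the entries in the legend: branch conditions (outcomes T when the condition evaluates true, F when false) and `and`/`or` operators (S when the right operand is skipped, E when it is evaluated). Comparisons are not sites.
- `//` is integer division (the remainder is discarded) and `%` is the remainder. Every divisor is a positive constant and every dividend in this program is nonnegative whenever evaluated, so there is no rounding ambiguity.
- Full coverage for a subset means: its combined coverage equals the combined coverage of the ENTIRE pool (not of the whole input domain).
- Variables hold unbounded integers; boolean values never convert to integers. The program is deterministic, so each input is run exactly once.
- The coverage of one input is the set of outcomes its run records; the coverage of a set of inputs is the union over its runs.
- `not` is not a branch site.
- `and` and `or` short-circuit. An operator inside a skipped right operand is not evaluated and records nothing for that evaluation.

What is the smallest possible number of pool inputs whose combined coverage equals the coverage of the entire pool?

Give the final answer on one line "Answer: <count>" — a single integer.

run #1 (r=9, v=3) records B1=T, B2=E, B3=E, B4=T, B5=F, B6=T, B7=F, B8=T, B9=S, B10=T
run #2 (r=3, v=5) records B1=F, B2=E, B3=S, B5=T, B6=T, B7=T, B10=F
run #3 (r=9, v=4) records B1=T, B2=E, B3=E, B4=T, B5=F, B6=T, B7=F, B8=T, B9=S, B10=T
run #4 (r=2, v=7) records B1=F, B2=E, B3=S, B5=T, B6=T, B7=T, B10=T
run #5 (r=3, v=9) records B1=F, B2=E, B3=S, B5=T, B6=T, B7=T, B10=F
union over all inputs: B1=T, B1=F, B2=E, B3=S, B3=E, B4=T, B5=T, B5=F, B6=T, B7=T, B7=F, B8=T, B9=S, B10=T, B10=F (15 outcomes)
size 1 is not enough: best union over all size-1 subsets is 10/15
at size 2, {1, 2} reaches all 15 outcomes; every lexicographically earlier size-2 subset fails

Answer: 2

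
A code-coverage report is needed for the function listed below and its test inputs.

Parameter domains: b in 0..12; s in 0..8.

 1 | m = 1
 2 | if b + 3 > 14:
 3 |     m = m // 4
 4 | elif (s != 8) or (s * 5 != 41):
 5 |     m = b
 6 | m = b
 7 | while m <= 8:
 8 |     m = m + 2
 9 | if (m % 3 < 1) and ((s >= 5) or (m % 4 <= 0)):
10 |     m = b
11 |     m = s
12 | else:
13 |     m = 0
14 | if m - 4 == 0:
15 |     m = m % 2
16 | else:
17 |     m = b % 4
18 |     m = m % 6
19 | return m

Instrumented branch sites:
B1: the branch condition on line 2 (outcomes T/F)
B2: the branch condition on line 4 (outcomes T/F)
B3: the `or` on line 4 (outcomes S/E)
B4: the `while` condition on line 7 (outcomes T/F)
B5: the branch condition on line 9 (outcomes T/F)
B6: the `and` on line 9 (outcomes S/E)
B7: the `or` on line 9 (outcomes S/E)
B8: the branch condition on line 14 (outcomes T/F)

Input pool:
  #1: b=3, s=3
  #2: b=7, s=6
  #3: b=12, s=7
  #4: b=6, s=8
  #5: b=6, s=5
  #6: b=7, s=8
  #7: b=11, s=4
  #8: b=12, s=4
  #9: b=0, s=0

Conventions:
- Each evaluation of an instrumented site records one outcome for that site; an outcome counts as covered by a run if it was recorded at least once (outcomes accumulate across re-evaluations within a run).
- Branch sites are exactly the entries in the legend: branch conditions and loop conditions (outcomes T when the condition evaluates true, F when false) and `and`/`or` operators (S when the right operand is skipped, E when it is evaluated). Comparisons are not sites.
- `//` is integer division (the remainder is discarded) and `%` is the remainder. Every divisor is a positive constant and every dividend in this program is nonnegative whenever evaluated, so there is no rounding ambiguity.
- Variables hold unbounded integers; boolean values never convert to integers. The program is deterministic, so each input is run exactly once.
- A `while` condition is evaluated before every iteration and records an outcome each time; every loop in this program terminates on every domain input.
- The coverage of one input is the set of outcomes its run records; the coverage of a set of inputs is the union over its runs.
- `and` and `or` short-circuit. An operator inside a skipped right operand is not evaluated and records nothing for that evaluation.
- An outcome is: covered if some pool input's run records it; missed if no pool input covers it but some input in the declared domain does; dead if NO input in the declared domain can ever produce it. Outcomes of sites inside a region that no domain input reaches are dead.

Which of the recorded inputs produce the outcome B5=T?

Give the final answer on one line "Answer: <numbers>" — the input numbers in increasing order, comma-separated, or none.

input #1 (b=3, s=3): does not record B5=T
input #2 (b=7, s=6): records B5=T
input #3 (b=12, s=7): records B5=T
input #4 (b=6, s=8): does not record B5=T
input #5 (b=6, s=5): does not record B5=T
input #6 (b=7, s=8): records B5=T
input #7 (b=11, s=4): does not record B5=T
input #8 (b=12, s=4): records B5=T
input #9 (b=0, s=0): does not record B5=T

Answer: 2, 3, 6, 8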